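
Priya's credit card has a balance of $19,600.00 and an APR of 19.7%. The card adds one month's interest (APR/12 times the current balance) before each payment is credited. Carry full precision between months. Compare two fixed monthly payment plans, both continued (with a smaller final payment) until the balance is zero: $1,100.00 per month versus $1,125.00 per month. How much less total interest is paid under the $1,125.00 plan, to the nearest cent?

$100.34

Monthly rate r = 19.7%/12 = 1.64167% = 0.0164167.
At $1,100.00/mo: n = ⌈−ln(1 − rB₀/P)/ln(1+r)⌉ = 22 payments (last $277.87); total interest = total paid − $19,600.00 = $3,777.87.
At $1,125.00/mo: 21 payments (last $777.53); total interest $3,677.53.
Interest saved = $3,777.87 − $3,677.53 = $100.34.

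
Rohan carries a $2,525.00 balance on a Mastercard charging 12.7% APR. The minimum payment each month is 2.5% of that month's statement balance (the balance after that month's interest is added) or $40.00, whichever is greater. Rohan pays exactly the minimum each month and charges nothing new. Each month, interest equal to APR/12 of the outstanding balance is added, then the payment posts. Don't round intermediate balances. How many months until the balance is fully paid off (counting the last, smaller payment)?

Monthly rate r = 12.7%/12 = 1.05833% = 0.0105833.
While 2.5% of the post-interest balance exceeds $40.00, each month B ← (B·(1+r))·(1 − 0.025), i.e. B shrinks by the factor (1+r)·0.975 = 0.98532.
This holds for months 1–32. Entering month 33 the balance is $1,572.96; 2.5% of the post-interest balance is now below $40.00, so the flat $40.00 minimum applies from here.
From month 33 a fixed $40.00 at rate r clears $1,572.96 in 52 more payments. Total: 32 + 52 = 84 months.

84 months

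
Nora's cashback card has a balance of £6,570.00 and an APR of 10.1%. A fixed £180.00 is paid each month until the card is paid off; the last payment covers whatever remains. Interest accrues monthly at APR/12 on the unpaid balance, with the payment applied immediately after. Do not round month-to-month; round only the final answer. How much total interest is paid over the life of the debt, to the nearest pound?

£1,312

Monthly rate r = 10.1%/12 = 0.841667% = 0.00841667.
Payoff takes n = ⌈−ln(1 − rB₀/P)/ln(1+r)⌉ = ⌈43.790⌉ = 44 payments; the last is £142.38.
Total paid = 43·£180.00 + £142.38 = £7,882.38.
Total interest = total paid − principal = £7,882.38 − £6,570.00 = £1,312.38.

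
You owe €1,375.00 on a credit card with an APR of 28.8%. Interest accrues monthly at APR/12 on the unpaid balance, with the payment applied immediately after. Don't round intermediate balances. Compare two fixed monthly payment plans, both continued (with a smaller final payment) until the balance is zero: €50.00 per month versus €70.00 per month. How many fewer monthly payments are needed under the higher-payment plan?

19 fewer payments

Monthly rate r = 28.8%/12 = 2.4% = 0.024.
At €50.00/mo: n = ⌈−ln(1 − rB₀/P)/ln(1+r)⌉ = 46 payments (last €24.53); total interest = total paid − €1,375.00 = €899.53.
At €70.00/mo: 27 payments (last €61.91); total interest €506.91.
Payments saved = 46 − 27 = 19.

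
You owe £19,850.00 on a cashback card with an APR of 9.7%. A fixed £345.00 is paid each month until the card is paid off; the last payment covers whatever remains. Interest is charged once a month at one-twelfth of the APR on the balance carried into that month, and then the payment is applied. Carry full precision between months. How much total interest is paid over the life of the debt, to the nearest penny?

Monthly rate r = 9.7%/12 = 0.808333% = 0.00808333.
Payoff takes n = ⌈−ln(1 − rB₀/P)/ln(1+r)⌉ = ⌈77.712⌉ = 78 payments; the last is £245.92.
Total paid = 77·£345.00 + £245.92 = £26,810.92.
Total interest = total paid − principal = £26,810.92 − £19,850.00 = £6,960.92.

£6,960.92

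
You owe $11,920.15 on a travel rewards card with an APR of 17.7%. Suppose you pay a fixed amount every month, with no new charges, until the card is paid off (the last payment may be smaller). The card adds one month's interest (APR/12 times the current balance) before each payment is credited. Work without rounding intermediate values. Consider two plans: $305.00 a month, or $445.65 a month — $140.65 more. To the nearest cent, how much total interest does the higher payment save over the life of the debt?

Monthly rate r = 17.7%/12 = 1.475% = 0.01475.
At $305.00/mo: n = ⌈−ln(1 − rB₀/P)/ln(1+r)⌉ = 59 payments (last $206.08); total interest = total paid − $11,920.15 = $5,975.93.
At $445.65/mo: 35 payments (last $119.72); total interest $3,351.67.
Interest saved = $5,975.93 − $3,351.67 = $2,624.26.

$2,624.26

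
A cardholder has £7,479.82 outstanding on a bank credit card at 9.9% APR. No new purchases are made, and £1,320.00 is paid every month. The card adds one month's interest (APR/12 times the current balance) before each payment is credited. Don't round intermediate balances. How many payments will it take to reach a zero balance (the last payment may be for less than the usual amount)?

6 months

Monthly rate r = 9.9%/12 = 0.825% = 0.00825.
Recurrence: B ← B·(1+r) − £1,320.00.
Month 1: interest £61.71; balance after payment £6,221.53.
Month 2: interest £51.33; balance after payment £4,952.86.
Month 3: interest £40.86; balance after payment £3,673.72.
Month 4: interest £30.31; balance after payment £2,384.03.
Month 5: interest £19.67; balance after payment £1,083.69.
Month 6: interest £8.94; balance after payment £0.00.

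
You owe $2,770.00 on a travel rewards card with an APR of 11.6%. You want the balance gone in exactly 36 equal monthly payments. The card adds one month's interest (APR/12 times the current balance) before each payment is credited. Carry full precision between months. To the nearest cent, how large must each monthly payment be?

$91.48

Monthly rate r = 11.6%/12 = 0.966667% = 0.00966667.
Level-payment amortization: P = B₀·r / (1 − (1+r)^(−n)) = 2770.00·0.00966667 / (1 − 1.00967^(−36)).
Denominator 1 − (1+r)^(−36) = 0.292720078.
P = 26.7767 / 0.292720078 ≈ 91.48.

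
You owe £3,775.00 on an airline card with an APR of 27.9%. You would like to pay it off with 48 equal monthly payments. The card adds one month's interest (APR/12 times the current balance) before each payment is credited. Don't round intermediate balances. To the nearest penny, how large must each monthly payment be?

Monthly rate r = 27.9%/12 = 2.325% = 0.02325.
Level-payment amortization: P = B₀·r / (1 − (1+r)^(−n)) = 3775.00·0.02325 / (1 − 1.02325^(−48)).
Denominator 1 − (1+r)^(−48) = 0.668200413.
P = 87.7687 / 0.668200413 ≈ 131.35.

£131.35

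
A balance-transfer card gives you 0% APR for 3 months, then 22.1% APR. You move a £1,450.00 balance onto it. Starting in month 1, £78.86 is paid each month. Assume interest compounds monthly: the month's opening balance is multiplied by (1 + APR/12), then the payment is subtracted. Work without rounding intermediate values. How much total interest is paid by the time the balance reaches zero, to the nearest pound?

£227

Promo months 1–3 at r₀ = 0%/12 = 0; months 4+ at r₁ = 22.1%/12 = 0.0184167.
After month 3 (no interest yet): B = £1,450.00 − 3·£78.86 = £1,213.42.
Then at r₁ with £78.86/mo: n₂ = −ln(1 − r₁·B/P)/ln(1+r₁) ≈ 18.26 → 19 more payments.
Total paid = 21·£78.86 + £20.54 = £1,676.60; interest = £1,676.60 − £1,450.00 = £226.60.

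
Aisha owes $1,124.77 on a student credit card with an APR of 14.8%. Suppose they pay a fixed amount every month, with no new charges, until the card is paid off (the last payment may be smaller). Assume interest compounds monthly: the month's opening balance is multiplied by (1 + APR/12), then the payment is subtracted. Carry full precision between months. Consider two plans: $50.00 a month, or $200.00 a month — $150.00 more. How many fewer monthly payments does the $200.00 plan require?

21 fewer payments

Monthly rate r = 14.8%/12 = 1.23333% = 0.0123333.
At $50.00/mo: n = ⌈−ln(1 − rB₀/P)/ln(1+r)⌉ = 27 payments (last $25.59); total interest = total paid − $1,124.77 = $200.82.
At $200.00/mo: 6 payments (last $173.00); total interest $48.23.
Payments saved = 27 − 6 = 21.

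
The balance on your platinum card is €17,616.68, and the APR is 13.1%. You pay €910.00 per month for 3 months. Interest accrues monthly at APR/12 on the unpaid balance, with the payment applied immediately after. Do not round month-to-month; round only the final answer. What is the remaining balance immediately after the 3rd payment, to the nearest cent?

€15,440.04

Monthly rate r = 13.1%/12 = 1.09167% = 0.0109167.
Each month: B ← B·(1+r) − €910.00.
Month 1: interest €192.32; balance after payment €16,899.00.
Month 2: interest €184.48; balance after payment €16,173.48.
Month 3: interest €176.56; balance after payment €15,440.04.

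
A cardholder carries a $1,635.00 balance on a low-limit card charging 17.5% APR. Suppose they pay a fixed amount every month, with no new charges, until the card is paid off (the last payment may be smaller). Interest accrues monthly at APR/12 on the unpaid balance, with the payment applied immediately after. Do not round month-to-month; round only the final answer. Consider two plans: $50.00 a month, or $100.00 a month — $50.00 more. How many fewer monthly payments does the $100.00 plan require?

26 fewer payments

Monthly rate r = 17.5%/12 = 1.45833% = 0.0145833.
At $50.00/mo: n = ⌈−ln(1 − rB₀/P)/ln(1+r)⌉ = 45 payments (last $37.72); total interest = total paid − $1,635.00 = $602.72.
At $100.00/mo: 19 payments (last $81.47); total interest $246.47.
Payments saved = 45 − 19 = 26.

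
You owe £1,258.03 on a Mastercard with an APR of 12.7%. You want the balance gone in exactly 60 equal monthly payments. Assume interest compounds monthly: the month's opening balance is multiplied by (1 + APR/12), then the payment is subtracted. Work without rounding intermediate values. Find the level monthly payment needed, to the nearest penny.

Monthly rate r = 12.7%/12 = 1.05833% = 0.0105833.
Level-payment amortization: P = B₀·r / (1 − (1+r)^(−n)) = 1258.03·0.0105833 / (1 − 1.01058^(−60)).
Denominator 1 − (1+r)^(−60) = 0.46829333.
P = 13.3142 / 0.46829333 ≈ 28.43.

£28.43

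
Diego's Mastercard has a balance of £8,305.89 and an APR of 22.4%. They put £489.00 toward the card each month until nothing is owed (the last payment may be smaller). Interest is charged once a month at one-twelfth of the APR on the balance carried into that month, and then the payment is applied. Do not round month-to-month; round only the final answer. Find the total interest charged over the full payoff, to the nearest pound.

Monthly rate r = 22.4%/12 = 1.86667% = 0.0186667.
Payoff takes n = ⌈−ln(1 − rB₀/P)/ln(1+r)⌉ = ⌈20.620⌉ = 21 payments; the last is £304.05.
Total paid = 20·£489.00 + £304.05 = £10,084.05.
Total interest = total paid − principal = £10,084.05 − £8,305.89 = £1,778.16.

£1,778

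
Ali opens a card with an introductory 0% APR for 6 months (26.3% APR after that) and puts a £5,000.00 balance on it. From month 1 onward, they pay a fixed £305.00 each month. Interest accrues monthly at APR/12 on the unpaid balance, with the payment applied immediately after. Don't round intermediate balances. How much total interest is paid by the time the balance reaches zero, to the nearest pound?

£467

Promo months 1–6 at r₀ = 0%/12 = 0; months 7+ at r₁ = 26.3%/12 = 0.0219167.
After month 6 (no interest yet): B = £5,000.00 − 6·£305.00 = £3,170.00.
Then at r₁ with £305.00/mo: n₂ = −ln(1 − r₁·B/P)/ln(1+r₁) ≈ 11.92 → 12 more payments.
Total paid = 17·£305.00 + £281.86 = £5,466.86; interest = £5,466.86 − £5,000.00 = £466.86.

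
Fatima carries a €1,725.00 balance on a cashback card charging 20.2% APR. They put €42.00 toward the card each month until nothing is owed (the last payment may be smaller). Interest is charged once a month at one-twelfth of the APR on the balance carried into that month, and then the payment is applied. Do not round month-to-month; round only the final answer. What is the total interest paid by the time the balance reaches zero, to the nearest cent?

Monthly rate r = 20.2%/12 = 1.68333% = 0.0168333.
Payoff takes n = ⌈−ln(1 − rB₀/P)/ln(1+r)⌉ = ⌈70.424⌉ = 71 payments; the last is €17.91.
Total paid = 70·€42.00 + €17.91 = €2,957.91.
Total interest = total paid − principal = €2,957.91 − €1,725.00 = €1,232.91.

€1,232.91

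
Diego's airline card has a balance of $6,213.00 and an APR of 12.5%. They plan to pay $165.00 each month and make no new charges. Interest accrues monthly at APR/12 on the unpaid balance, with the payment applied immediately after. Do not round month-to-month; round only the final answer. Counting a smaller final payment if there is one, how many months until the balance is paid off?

49 payments

Monthly rate r = 12.5%/12 = 1.04167% = 0.0104167.
Recurrence: B ← B·(1+r) − $165.00.
Month 1: interest $64.72; balance after payment $6,112.72.
Month 2: interest $63.67; balance after payment $6,011.39.
Closed form: n = −ln(1 − rB₀/P)/ln(1+r) = −ln(0.60777)/ln(1.01042) ≈ 48.053, so the balance reaches zero during payment 49.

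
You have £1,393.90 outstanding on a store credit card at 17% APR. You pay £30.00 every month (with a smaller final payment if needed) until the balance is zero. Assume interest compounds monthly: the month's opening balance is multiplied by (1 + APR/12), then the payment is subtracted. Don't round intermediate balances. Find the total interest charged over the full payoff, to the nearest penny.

£895.76

Monthly rate r = 17%/12 = 1.41667% = 0.0141667.
Payoff takes n = ⌈−ln(1 − rB₀/P)/ln(1+r)⌉ = ⌈76.320⌉ = 77 payments; the last is £9.66.
Total paid = 76·£30.00 + £9.66 = £2,289.66.
Total interest = total paid − principal = £2,289.66 − £1,393.90 = £895.76.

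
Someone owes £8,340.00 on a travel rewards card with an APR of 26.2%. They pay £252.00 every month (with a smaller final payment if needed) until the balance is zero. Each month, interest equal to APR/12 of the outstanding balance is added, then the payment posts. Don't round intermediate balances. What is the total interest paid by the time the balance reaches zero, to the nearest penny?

Monthly rate r = 26.2%/12 = 2.18333% = 0.0218333.
Payoff takes n = ⌈−ln(1 − rB₀/P)/ln(1+r)⌉ = ⌈59.366⌉ = 60 payments; the last is £92.98.
Total paid = 59·£252.00 + £92.98 = £14,960.98.
Total interest = total paid − principal = £14,960.98 − £8,340.00 = £6,620.98.

£6,620.98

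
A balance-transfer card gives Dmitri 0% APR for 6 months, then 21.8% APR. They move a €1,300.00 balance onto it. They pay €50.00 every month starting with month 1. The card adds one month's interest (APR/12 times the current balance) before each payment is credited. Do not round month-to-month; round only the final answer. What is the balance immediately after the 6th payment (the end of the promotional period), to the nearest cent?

€1,000.00

Promo months 1–6 at r₀ = 0%/12 = 0; months 7+ at r₁ = 21.8%/12 = 0.0181667.
After month 6 (no interest yet): B = €1,300.00 − 6·€50.00 = €1,000.00.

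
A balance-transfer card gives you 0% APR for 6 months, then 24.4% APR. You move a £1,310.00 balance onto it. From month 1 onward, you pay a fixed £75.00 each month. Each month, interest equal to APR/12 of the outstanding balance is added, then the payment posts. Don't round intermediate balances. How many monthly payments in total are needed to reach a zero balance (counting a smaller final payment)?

20 months

Promo months 1–6 at r₀ = 0%/12 = 0; months 7+ at r₁ = 24.4%/12 = 0.0203333.
After month 6 (no interest yet): B = £1,310.00 − 6·£75.00 = £860.00.
Then at r₁ with £75.00/mo: n₂ = −ln(1 − r₁·B/P)/ln(1+r₁) ≈ 13.19 → 14 more payments.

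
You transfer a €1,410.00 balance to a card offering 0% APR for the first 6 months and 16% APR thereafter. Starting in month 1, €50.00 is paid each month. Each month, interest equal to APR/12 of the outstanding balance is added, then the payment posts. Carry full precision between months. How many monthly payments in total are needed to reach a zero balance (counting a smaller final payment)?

Promo months 1–6 at r₀ = 0%/12 = 0; months 7+ at r₁ = 16%/12 = 0.0133333.
After month 6 (no interest yet): B = €1,410.00 − 6·€50.00 = €1,110.00.
Then at r₁ with €50.00/mo: n₂ = −ln(1 − r₁·B/P)/ln(1+r₁) ≈ 26.50 → 27 more payments.

33 months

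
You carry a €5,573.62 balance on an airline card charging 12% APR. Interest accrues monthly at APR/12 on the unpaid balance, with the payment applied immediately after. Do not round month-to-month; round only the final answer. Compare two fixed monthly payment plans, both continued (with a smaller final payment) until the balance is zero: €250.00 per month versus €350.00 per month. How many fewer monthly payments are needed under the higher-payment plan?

8 fewer payments

Monthly rate r = 12%/12 = 1% = 0.01.
At €250.00/mo: n = ⌈−ln(1 − rB₀/P)/ln(1+r)⌉ = 26 payments (last €87.86); total interest = total paid − €5,573.62 = €764.24.
At €350.00/mo: 18 payments (last €151.71); total interest €528.09.
Payments saved = 26 − 18 = 8.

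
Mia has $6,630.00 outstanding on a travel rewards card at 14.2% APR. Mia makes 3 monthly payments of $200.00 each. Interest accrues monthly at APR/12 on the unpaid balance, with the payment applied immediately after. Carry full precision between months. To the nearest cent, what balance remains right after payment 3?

Monthly rate r = 14.2%/12 = 1.18333% = 0.0118333.
Each month: B ← B·(1+r) − $200.00.
Month 1: interest $78.45; balance after payment $6,508.45.
Month 2: interest $77.02; balance after payment $6,385.47.
Month 3: interest $75.56; balance after payment $6,261.03.

$6,261.03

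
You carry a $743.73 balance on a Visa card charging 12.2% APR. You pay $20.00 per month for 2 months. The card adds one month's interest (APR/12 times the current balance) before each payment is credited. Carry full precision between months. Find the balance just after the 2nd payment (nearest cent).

$718.73

Monthly rate r = 12.2%/12 = 1.01667% = 0.0101667.
Each month: B ← B·(1+r) − $20.00.
Month 1: interest $7.56; balance after payment $731.29.
Month 2: interest $7.43; balance after payment $718.73.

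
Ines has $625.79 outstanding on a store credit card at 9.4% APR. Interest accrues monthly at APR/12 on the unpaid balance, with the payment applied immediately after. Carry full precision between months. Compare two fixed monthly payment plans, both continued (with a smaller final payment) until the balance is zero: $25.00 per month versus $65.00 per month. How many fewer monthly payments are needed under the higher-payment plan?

17 fewer payments

Monthly rate r = 9.4%/12 = 0.783333% = 0.00783333.
At $25.00/mo: n = ⌈−ln(1 − rB₀/P)/ln(1+r)⌉ = 28 payments (last $24.29); total interest = total paid − $625.79 = $73.50.
At $65.00/mo: 11 payments (last $3.20); total interest $27.41.
Payments saved = 28 − 11 = 17.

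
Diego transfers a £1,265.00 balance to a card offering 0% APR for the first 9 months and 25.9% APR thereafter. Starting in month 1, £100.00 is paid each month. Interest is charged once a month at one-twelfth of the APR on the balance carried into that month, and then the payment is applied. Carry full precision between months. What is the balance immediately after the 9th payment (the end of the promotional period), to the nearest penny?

Promo months 1–9 at r₀ = 0%/12 = 0; months 10+ at r₁ = 25.9%/12 = 0.0215833.
After month 9 (no interest yet): B = £1,265.00 − 9·£100.00 = £365.00.

£365.00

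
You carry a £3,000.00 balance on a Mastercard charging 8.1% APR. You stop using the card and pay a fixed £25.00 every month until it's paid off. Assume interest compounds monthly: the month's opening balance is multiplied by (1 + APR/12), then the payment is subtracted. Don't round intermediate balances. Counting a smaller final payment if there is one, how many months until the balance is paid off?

Monthly rate r = 8.1%/12 = 0.675% = 0.00675.
Recurrence: B ← B·(1+r) − £25.00.
Month 1: interest £20.25; balance after payment £2,995.25.
Month 2: interest £20.22; balance after payment £2,990.47.
Closed form: n = −ln(1 − rB₀/P)/ln(1+r) = −ln(0.19)/ln(1.00675) ≈ 246.864, so the balance reaches zero during payment 247.

247 months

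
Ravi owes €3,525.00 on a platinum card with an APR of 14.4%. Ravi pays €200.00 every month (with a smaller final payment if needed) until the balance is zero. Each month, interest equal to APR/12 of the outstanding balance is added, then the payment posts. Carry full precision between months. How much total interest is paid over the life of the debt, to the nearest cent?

Monthly rate r = 14.4%/12 = 1.2% = 0.012.
Payoff takes n = ⌈−ln(1 − rB₀/P)/ln(1+r)⌉ = ⌈19.920⌉ = 20 payments; the last is €184.18.
Total paid = 19·€200.00 + €184.18 = €3,984.18.
Total interest = total paid − principal = €3,984.18 − €3,525.00 = €459.18.

€459.18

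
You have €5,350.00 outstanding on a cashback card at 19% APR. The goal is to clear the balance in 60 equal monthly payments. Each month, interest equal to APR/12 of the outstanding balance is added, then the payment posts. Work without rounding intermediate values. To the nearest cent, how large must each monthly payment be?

Monthly rate r = 19%/12 = 1.58333% = 0.0158333.
Level-payment amortization: P = B₀·r / (1 − (1+r)^(−n)) = 5350.00·0.0158333 / (1 − 1.01583^(−60)).
Denominator 1 − (1+r)^(−60) = 0.610369967.
P = 84.7083 / 0.610369967 ≈ 138.78.

€138.78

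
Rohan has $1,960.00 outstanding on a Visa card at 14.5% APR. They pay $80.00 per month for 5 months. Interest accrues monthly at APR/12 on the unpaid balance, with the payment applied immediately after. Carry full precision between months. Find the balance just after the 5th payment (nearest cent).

$1,671.53

Monthly rate r = 14.5%/12 = 1.20833% = 0.0120833.
Each month: B ← B·(1+r) − $80.00.
Month 1: interest $23.68; balance after payment $1,903.68.
Month 2: interest $23.00; balance after payment $1,846.69.
Month 3: interest $22.31; balance after payment $1,789.00.
Month 4: interest $21.62; balance after payment $1,730.62.
Month 5: interest $20.91; balance after payment $1,671.53.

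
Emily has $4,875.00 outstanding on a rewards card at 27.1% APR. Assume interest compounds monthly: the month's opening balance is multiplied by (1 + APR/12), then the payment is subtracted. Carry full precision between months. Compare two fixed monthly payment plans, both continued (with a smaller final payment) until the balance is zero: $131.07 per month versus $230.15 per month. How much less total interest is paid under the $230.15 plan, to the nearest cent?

$4,047.29

Monthly rate r = 27.1%/12 = 2.25833% = 0.0225833.
At $131.07/mo: n = ⌈−ln(1 − rB₀/P)/ln(1+r)⌉ = 83 payments (last $6.57); total interest = total paid − $4,875.00 = $5,879.31.
At $230.15/mo: 30 payments (last $32.67); total interest $1,832.02.
Interest saved = $5,879.31 − $1,832.02 = $4,047.29.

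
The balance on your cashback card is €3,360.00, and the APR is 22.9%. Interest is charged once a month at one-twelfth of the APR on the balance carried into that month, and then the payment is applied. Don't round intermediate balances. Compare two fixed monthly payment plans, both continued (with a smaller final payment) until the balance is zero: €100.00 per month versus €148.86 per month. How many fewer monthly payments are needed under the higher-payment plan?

Monthly rate r = 22.9%/12 = 1.90833% = 0.0190833.
At €100.00/mo: n = ⌈−ln(1 − rB₀/P)/ln(1+r)⌉ = 55 payments (last €22.38); total interest = total paid − €3,360.00 = €2,062.38.
At €148.86/mo: 30 payments (last €120.04); total interest €1,076.98.
Payments saved = 55 − 30 = 25.

25 fewer payments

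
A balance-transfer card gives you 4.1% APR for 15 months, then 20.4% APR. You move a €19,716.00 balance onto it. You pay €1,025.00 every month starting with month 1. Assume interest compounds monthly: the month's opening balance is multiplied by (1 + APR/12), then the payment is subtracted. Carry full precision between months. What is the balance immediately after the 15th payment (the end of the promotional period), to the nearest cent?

Promo months 1–15 at r₀ = 4.1%/12 = 0.00341667; months 16+ at r₁ = 20.4%/12 = 0.017.
After month 15: iterate B ← B·(1+r₀) − €1,025.00 for 15 months → €5,002.75.

€5,002.75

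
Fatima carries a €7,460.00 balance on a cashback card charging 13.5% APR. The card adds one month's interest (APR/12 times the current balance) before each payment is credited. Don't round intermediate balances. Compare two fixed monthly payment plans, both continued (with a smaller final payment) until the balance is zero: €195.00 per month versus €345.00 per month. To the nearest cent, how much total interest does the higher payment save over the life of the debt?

€1,214.03

Monthly rate r = 13.5%/12 = 1.125% = 0.01125.
At €195.00/mo: n = ⌈−ln(1 − rB₀/P)/ln(1+r)⌉ = 51 payments (last €60.10); total interest = total paid − €7,460.00 = €2,350.10.
At €345.00/mo: 25 payments (last €316.07); total interest €1,136.07.
Interest saved = €2,350.10 − €1,136.07 = €1,214.03.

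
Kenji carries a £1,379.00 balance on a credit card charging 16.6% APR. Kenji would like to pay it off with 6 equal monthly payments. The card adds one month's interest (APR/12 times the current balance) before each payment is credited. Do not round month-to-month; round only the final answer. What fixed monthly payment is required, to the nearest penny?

Monthly rate r = 16.6%/12 = 1.38333% = 0.0138333.
Level-payment amortization: P = B₀·r / (1 − (1+r)^(−n)) = 1379.00·0.0138333 / (1 − 1.01383^(−6)).
Denominator 1 − (1+r)^(−6) = 0.0791251682.
P = 19.0762 / 0.0791251682 ≈ 241.09.

£241.09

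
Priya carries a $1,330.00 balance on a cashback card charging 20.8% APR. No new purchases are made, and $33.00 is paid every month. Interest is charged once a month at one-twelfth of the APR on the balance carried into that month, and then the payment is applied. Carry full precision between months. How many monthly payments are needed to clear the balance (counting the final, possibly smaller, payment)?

70 months

Monthly rate r = 20.8%/12 = 1.73333% = 0.0173333.
Recurrence: B ← B·(1+r) − $33.00.
Month 1: interest $23.05; balance after payment $1,320.05.
Month 2: interest $22.88; balance after payment $1,309.93.
Closed form: n = −ln(1 − rB₀/P)/ln(1+r) = −ln(0.30141)/ln(1.01733) ≈ 69.787, so the balance reaches zero during payment 70.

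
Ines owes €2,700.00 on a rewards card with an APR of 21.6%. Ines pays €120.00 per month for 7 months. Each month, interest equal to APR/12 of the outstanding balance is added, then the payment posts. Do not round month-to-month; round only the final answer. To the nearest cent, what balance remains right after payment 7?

Monthly rate r = 21.6%/12 = 1.8% = 0.018.
Each month: B ← B·(1+r) − €120.00.
Month 1: interest €48.60; balance after payment €2,628.60.
Month 2: interest €47.31; balance after payment €2,555.91.
Month 3: interest €46.01; balance after payment €2,481.92.
Month 4: interest €44.67; balance after payment €2,406.60.
Month 5: interest €43.32; balance after payment €2,329.91.
Month 6: interest €41.94; balance after payment €2,251.85.
Month 7: interest €40.53; balance after payment €2,172.39.

€2,172.39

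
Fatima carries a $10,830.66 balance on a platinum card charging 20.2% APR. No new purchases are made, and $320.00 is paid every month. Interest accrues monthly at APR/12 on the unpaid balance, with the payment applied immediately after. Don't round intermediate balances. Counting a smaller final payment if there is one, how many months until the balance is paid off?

Monthly rate r = 20.2%/12 = 1.68333% = 0.0168333.
Recurrence: B ← B·(1+r) − $320.00.
Month 1: interest $182.32; balance after payment $10,692.98.
Month 2: interest $180.00; balance after payment $10,552.97.
Closed form: n = −ln(1 − rB₀/P)/ln(1+r) = −ln(0.43026)/ln(1.01683) ≈ 50.521, so the balance reaches zero during payment 51.

51 payments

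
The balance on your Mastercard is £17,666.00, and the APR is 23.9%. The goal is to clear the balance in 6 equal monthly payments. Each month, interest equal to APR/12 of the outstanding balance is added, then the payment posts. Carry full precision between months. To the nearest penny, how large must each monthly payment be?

Monthly rate r = 23.9%/12 = 1.99167% = 0.0199167.
Level-payment amortization: P = B₀·r / (1 − (1+r)^(−n)) = 17666.00·0.0199167 / (1 − 1.01992^(−6)).
Denominator 1 − (1+r)^(−6) = 0.111593213.
P = 351.848 / 0.111593213 ≈ 3152.95.

£3,152.95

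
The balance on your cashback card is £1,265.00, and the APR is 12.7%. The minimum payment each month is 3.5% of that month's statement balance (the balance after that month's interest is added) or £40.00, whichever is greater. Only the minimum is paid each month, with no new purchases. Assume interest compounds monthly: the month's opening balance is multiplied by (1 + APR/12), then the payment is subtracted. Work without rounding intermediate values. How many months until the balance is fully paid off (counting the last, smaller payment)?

Monthly rate r = 12.7%/12 = 1.05833% = 0.0105833.
While 3.5% of the post-interest balance exceeds £40.00, each month B ← (B·(1+r))·(1 − 0.035), i.e. B shrinks by the factor (1+r)·0.965 = 0.97521.
This holds for months 1–5. Entering month 6 the balance is £1,115.80; 3.5% of the post-interest balance is now below £40.00, so the flat £40.00 minimum applies from here.
From month 6 a fixed £40.00 at rate r clears £1,115.80 in 34 more payments. Total: 5 + 34 = 39 months.

39 months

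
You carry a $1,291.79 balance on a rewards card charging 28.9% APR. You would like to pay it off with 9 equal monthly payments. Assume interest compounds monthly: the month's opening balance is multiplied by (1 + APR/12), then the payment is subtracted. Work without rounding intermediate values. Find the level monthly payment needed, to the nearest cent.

$161.36

Monthly rate r = 28.9%/12 = 2.40833% = 0.0240833.
Level-payment amortization: P = B₀·r / (1 − (1+r)^(−n)) = 1291.79·0.0240833 / (1 − 1.02408^(−9)).
Denominator 1 − (1+r)^(−9) = 0.192797838.
P = 31.1106 / 0.192797838 ≈ 161.36.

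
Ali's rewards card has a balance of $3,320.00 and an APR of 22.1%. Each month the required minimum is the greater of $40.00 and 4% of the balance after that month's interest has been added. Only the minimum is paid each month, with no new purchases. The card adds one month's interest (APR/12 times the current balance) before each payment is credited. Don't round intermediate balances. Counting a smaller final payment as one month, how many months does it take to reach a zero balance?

Monthly rate r = 22.1%/12 = 1.84167% = 0.0184167.
While 4% of the post-interest balance exceeds $40.00, each month B ← (B·(1+r))·(1 − 0.04), i.e. B shrinks by the factor (1+r)·0.96 = 0.97768.
This holds for months 1–54. Entering month 55 the balance is $981.21; 4% of the post-interest balance is now below $40.00, so the flat $40.00 minimum applies from here.
From month 55 a fixed $40.00 at rate r clears $981.21 in 33 more payments. Total: 54 + 33 = 87 months.

87 months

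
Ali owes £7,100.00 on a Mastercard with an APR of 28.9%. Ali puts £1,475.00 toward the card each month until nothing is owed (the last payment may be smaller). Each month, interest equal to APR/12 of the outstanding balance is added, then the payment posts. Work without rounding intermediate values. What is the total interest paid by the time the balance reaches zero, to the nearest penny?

Monthly rate r = 28.9%/12 = 2.40833% = 0.0240833.
Payoff takes n = ⌈−ln(1 − rB₀/P)/ln(1+r)⌉ = ⌈5.178⌉ = 6 payments; the last is £264.47.
Total paid = 5·£1,475.00 + £264.47 = £7,639.47.
Total interest = total paid − principal = £7,639.47 − £7,100.00 = £539.47.

£539.47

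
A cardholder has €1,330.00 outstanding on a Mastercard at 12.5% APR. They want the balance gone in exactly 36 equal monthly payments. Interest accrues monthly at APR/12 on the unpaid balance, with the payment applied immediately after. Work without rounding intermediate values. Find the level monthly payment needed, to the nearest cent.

Monthly rate r = 12.5%/12 = 1.04167% = 0.0104167.
Level-payment amortization: P = B₀·r / (1 − (1+r)^(−n)) = 1330.00·0.0104167 / (1 − 1.01042^(−36)).
Denominator 1 − (1+r)^(−36) = 0.311376315.
P = 13.8542 / 0.311376315 ≈ 44.49.

€44.49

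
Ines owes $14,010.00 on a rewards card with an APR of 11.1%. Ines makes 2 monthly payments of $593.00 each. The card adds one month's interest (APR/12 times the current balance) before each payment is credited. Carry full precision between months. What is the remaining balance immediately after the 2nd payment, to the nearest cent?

Monthly rate r = 11.1%/12 = 0.925% = 0.00925.
Each month: B ← B·(1+r) − $593.00.
Month 1: interest $129.59; balance after payment $13,546.59.
Month 2: interest $125.31; balance after payment $13,078.90.

$13,078.90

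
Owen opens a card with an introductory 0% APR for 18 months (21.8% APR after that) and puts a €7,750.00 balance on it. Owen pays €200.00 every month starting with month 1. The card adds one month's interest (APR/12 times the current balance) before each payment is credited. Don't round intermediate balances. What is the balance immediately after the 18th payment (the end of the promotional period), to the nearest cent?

€4,150.00

Promo months 1–18 at r₀ = 0%/12 = 0; months 19+ at r₁ = 21.8%/12 = 0.0181667.
After month 18 (no interest yet): B = €7,750.00 − 18·€200.00 = €4,150.00.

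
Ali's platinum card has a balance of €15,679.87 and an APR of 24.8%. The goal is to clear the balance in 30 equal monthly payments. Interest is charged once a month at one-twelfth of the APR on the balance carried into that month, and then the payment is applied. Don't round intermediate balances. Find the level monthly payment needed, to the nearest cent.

€706.54

Monthly rate r = 24.8%/12 = 2.06667% = 0.0206667.
Level-payment amortization: P = B₀·r / (1 − (1+r)^(−n)) = 15679.87·0.0206667 / (1 − 1.02067^(−30)).
Denominator 1 − (1+r)^(−30) = 0.458645127.
P = 324.051 / 0.458645127 ≈ 706.54.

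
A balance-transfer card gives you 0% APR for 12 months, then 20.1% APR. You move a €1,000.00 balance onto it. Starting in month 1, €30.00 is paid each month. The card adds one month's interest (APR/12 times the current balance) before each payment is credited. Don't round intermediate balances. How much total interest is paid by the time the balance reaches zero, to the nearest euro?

Promo months 1–12 at r₀ = 0%/12 = 0; months 13+ at r₁ = 20.1%/12 = 0.01675.
After month 12 (no interest yet): B = €1,000.00 − 12·€30.00 = €640.00.
Then at r₁ with €30.00/mo: n₂ = −ln(1 − r₁·B/P)/ln(1+r₁) ≈ 26.62 → 27 more payments.
Total paid = 38·€30.00 + €18.55 = €1,158.55; interest = €1,158.55 − €1,000.00 = €158.55.

€159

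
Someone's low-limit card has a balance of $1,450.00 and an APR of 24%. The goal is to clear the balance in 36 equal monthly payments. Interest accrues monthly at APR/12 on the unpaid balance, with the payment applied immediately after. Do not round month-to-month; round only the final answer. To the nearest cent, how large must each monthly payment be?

$56.89

Monthly rate r = 24%/12 = 2% = 0.02.
Level-payment amortization: P = B₀·r / (1 − (1+r)^(−n)) = 1450.00·0.02 / (1 − 1.02^(−36)).
Denominator 1 − (1+r)^(−36) = 0.50977685.
P = 29 / 0.50977685 ≈ 56.89.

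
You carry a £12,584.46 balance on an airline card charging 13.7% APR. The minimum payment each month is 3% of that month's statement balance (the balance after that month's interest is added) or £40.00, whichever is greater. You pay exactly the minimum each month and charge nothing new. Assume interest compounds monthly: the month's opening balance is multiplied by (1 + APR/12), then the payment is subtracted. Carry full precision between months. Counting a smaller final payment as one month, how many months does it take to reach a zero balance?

160 months

Monthly rate r = 13.7%/12 = 1.14167% = 0.0114167.
While 3% of the post-interest balance exceeds £40.00, each month B ← (B·(1+r))·(1 − 0.03), i.e. B shrinks by the factor (1+r)·0.97 = 0.98107.
This holds for months 1–119. Entering month 120 the balance is £1,295.25; 3% of the post-interest balance is now below £40.00, so the flat £40.00 minimum applies from here.
From month 120 a fixed £40.00 at rate r clears £1,295.25 in 41 more payments. Total: 119 + 41 = 160 months.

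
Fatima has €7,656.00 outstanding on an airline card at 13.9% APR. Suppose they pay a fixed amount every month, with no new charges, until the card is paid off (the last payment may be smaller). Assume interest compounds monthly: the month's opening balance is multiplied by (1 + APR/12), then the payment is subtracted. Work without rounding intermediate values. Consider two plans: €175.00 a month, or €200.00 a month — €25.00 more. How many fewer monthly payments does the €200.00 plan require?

Monthly rate r = 13.9%/12 = 1.15833% = 0.0115833.
At €175.00/mo: n = ⌈−ln(1 − rB₀/P)/ln(1+r)⌉ = 62 payments (last €64.44); total interest = total paid − €7,656.00 = €3,083.44.
At €200.00/mo: 51 payments (last €175.32); total interest €2,519.32.
Payments saved = 62 − 51 = 11.

11 fewer payments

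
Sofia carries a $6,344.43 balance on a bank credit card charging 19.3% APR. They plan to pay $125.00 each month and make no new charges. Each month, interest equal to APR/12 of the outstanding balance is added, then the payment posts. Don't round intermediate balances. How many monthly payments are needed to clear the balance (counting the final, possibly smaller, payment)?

107 months

Monthly rate r = 19.3%/12 = 1.60833% = 0.0160833.
Recurrence: B ← B·(1+r) − $125.00.
Month 1: interest $102.04; balance after payment $6,321.47.
Month 2: interest $101.67; balance after payment $6,298.14.
Closed form: n = −ln(1 − rB₀/P)/ln(1+r) = −ln(0.18368)/ln(1.01608) ≈ 106.205, so the balance reaches zero during payment 107.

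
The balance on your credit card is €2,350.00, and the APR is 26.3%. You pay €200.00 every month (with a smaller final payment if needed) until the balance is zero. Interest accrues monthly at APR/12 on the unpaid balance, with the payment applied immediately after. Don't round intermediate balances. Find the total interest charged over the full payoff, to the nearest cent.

€397.30

Monthly rate r = 26.3%/12 = 2.19167% = 0.0219167.
Payoff takes n = ⌈−ln(1 − rB₀/P)/ln(1+r)⌉ = ⌈13.734⌉ = 14 payments; the last is €147.30.
Total paid = 13·€200.00 + €147.30 = €2,747.30.
Total interest = total paid − principal = €2,747.30 − €2,350.00 = €397.30.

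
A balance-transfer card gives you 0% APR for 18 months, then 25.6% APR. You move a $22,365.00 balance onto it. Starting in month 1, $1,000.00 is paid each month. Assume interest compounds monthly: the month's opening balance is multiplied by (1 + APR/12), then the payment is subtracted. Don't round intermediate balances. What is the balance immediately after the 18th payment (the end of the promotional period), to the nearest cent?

Promo months 1–18 at r₀ = 0%/12 = 0; months 19+ at r₁ = 25.6%/12 = 0.0213333.
After month 18 (no interest yet): B = $22,365.00 − 18·$1,000.00 = $4,365.00.

$4,365.00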